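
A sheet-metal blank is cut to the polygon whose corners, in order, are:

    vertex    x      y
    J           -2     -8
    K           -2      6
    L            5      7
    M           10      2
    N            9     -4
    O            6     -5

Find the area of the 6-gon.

Apply the shoelace formula: 2A = Σ (x_i·y_{i+1} − x_{i+1}·y_i), indices taken mod 6.
Cross-terms: -28, -44, -60, -58, -21, -58  ⇒  Σ = -269
Area = |Σ|/2 = 134.5.

134.5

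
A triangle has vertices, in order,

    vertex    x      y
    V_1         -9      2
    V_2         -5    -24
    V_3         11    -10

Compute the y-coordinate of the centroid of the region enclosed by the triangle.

Apply the shoelace (surveyor's) formula. First the cross-terms c_i = x_i·y_{i+1} − x_{i+1}·y_i:
  226, 314, -68  ⇒  2A = 472, A = 236.
Then Σ (y_i + y_{i+1})·c_i = -15104, so ȳ = -15104 / (6·236) = -32/3.

-32/3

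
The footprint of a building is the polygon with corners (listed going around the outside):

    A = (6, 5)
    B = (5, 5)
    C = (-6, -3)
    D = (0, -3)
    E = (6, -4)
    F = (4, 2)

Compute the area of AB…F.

Apply the shoelace (surveyor's) formula: 2A = Σ (x_i·y_{i+1} − x_{i+1}·y_i), indices taken mod 6.
Σ = (5) + (15) + (18) + (18) + (28) + (8) = 92
Area = |Σ|/2 = 46.

46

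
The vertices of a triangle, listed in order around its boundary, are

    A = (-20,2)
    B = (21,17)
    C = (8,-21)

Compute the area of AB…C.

681.5

Apply Gauss's area formula: 2A = Σ (x_i·y_{i+1} − x_{i+1}·y_i), indices taken mod 3.
Cross-terms: -382, -577, -404  ⇒  Σ = -1363
Area = |Σ|/2 = 681.5.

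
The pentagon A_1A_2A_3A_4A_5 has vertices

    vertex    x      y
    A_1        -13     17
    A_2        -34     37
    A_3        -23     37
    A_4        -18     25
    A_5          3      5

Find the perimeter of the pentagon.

102

|A_1A_2| = √((-21)² + (20)²) = √841 = 29
|A_2A_3| = √((11)² + (0)²) = √121 = 11
|A_3A_4| = √((5)² + (-12)²) = √169 = 13
|A_4A_5| = √((21)² + (-20)²) = √841 = 29
|A_5A_1| = √((-16)² + (12)²) = √400 = 20
Perimeter = 29 + 11 + 13 + 29 + 20 = 102.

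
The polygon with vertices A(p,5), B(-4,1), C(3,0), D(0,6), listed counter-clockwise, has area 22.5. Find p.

Write out the shoelace sum; only the two edges meeting at A involve p:
2·Area = [(0·5 − p·6) + (p·1 − (-4)·5)] + 15
       = -5·p + 35 = 45
⇒ p = -2.

-2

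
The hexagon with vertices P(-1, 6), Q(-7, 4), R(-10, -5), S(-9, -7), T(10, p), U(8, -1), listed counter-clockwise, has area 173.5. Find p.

The doubled signed area Σ (x_i y_{i+1} − x_{i+1} y_i) is linear in p.
With p=0 it equals 245; the coefficient of p is -17 (from the two edges through T).
So -17·p + 245 = 2·173.5 = 347 ⇒ p = -6.

-6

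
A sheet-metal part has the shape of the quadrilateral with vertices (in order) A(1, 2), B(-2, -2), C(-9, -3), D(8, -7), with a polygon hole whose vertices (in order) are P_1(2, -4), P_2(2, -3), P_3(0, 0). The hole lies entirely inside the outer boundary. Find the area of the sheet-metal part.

Outer boundary:
Cross-terms: 2, -12, 87, 23  ⇒  Σ = 100
Area = |Σ|/2 = 50.
Hole:
Σ = (2) + (0) + (0) = 2
Area = |Σ|/2 = 1.
Net area = 50 − 1 = 49.

49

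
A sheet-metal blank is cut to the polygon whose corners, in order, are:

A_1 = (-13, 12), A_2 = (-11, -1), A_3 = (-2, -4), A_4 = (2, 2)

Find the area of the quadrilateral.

120.5

Apply Gauss's area formula: 2A = Σ (x_i·y_{i+1} − x_{i+1}·y_i), indices taken mod 4.
Σ = (145) + (42) + (4) + (50) = 241
Area = |Σ|/2 = 120.5.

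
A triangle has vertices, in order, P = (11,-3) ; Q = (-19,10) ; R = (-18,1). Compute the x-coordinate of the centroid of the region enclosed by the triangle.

Apply Gauss's area formula. First the cross-terms c_i = x_i·y_{i+1} − x_{i+1}·y_i:
  53, 161, 43  ⇒  2A = 257, A = 128.5.
Then Σ (x_i + x_{i+1})·c_i = -6682, so x̄ = -6682 / (6·128.5) = -26/3.

-26/3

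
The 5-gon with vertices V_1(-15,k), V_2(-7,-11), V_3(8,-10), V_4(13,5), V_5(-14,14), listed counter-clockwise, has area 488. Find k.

-3

The doubled signed area Σ (x_i y_{i+1} − x_{i+1} y_i) is linear in k.
With k=0 it equals 955; the coefficient of k is -7 (from the two edges through V_1).
So -7·k + 955 = 2·488 = 976 ⇒ k = -3.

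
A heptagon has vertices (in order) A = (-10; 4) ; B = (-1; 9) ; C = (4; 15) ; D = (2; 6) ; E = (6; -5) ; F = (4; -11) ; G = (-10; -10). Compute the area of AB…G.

262.5

Apply the shoelace formula: 2A = Σ (x_i·y_{i+1} − x_{i+1}·y_i), indices taken mod 7.
Cross-terms: -86, -51, -6, -46, -46, -150, -140  ⇒  Σ = -525
Area = |Σ|/2 = 262.5.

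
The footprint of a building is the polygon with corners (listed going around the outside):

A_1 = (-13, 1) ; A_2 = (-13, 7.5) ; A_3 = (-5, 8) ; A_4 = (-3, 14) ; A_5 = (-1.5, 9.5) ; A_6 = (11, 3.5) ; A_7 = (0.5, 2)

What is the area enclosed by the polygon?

Cross-terms: -84.5, -66.5, -46, -7.5, -109.75, 20.25, 26.5  ⇒  Σ = -267.5
Area = |Σ|/2 = 133.75.

133.75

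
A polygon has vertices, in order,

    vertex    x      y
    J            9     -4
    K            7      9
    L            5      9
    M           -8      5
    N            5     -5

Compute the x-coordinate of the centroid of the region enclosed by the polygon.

Apply Gauss's area formula. First the cross-terms c_i = x_i·y_{i+1} − x_{i+1}·y_i:
  109, 18, 97, 15, 25  ⇒  2A = 264, A = 132.
Then Σ (x_i + x_{i+1})·c_i = 1974, so x̄ = 1974 / (6·132) = 329/132.

329/132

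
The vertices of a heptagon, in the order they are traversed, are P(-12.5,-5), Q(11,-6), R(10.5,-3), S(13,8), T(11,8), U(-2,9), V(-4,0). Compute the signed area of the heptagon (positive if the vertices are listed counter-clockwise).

235

P→Q: (-12.5)(-6) − (11)(-5) = 130
Q→R: (11)(-3) − (10.5)(-6) = 30
R→S: (10.5)(8) − (13)(-3) = 123
S→T: (13)(8) − (11)(8) = 16
T→U: (11)(9) − (-2)(8) = 115
U→V: (-2)(0) − (-4)(9) = 36
V→P: (-4)(-5) − (-12.5)(0) = 20
Σ = 470
Signed area = Σ/2 = 235 (positive ⇒ counter-clockwise traversal).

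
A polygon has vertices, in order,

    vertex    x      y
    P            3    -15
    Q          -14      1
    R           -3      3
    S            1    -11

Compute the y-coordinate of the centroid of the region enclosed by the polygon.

-113/33

Apply the shoelace (surveyor's) formula. First the cross-terms c_i = x_i·y_{i+1} − x_{i+1}·y_i:
  -207, -39, 30, 18  ⇒  2A = -198, A = -99.
Then Σ (y_i + y_{i+1})·c_i = 2034, so ȳ = 2034 / (6·(-99)) = -113/33.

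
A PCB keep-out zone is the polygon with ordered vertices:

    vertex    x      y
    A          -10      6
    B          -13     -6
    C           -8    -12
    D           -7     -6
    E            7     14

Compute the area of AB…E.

168

Apply Gauss's area formula: 2A = Σ (x_i·y_{i+1} − x_{i+1}·y_i), indices taken mod 5.
Σ = (138) + (108) + (-36) + (-56) + (182) = 336
Area = |Σ|/2 = 168.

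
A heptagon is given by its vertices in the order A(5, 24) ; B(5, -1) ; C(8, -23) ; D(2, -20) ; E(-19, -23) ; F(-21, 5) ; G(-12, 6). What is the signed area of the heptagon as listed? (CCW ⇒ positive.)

-867

Apply Gauss's area formula: 2A = Σ (x_i·y_{i+1} − x_{i+1}·y_i), indices taken mod 7.
A→B: (5)(-1) − (5)(24) = -125
B→C: (5)(-23) − (8)(-1) = -107
C→D: (8)(-20) − (2)(-23) = -114
D→E: (2)(-23) − (-19)(-20) = -426
E→F: (-19)(5) − (-21)(-23) = -578
F→G: (-21)(6) − (-12)(5) = -66
G→A: (-12)(24) − (5)(6) = -318
Σ = -1734
Signed area = Σ/2 = -867 (negative ⇒ clockwise traversal).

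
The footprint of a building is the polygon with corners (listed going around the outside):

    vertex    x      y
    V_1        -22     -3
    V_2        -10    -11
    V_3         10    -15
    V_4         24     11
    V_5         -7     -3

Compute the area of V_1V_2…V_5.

451

Σ = (212) + (260) + (470) + (5) + (-45) = 902
Area = |Σ|/2 = 451.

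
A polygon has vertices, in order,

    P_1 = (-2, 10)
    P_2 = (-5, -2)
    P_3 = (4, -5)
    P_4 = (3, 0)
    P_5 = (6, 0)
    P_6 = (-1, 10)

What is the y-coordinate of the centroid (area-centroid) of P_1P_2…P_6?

463/258

Apply the shoelace (surveyor's) formula. First the cross-terms c_i = x_i·y_{i+1} − x_{i+1}·y_i:
  54, 33, 15, 0, 60, 10  ⇒  2A = 172, A = 86.
Then Σ (y_i + y_{i+1})·c_i = 926, so ȳ = 926 / (6·86) = 463/258.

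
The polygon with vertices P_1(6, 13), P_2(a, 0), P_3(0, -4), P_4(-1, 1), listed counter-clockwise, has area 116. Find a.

The doubled signed area Σ (x_i y_{i+1} − x_{i+1} y_i) is linear in a.
With a=0 it equals -23; the coefficient of a is -17 (from the two edges through P_2).
So -17·a + -23 = 2·116 = 232 ⇒ a = -15.

-15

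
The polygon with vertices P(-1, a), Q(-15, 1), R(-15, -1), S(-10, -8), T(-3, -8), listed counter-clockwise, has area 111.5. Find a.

3

The doubled signed area Σ (x_i y_{i+1} − x_{i+1} y_i) is linear in a.
With a=0 it equals 187; the coefficient of a is 12 (from the two edges through P).
So 12·a + 187 = 2·111.5 = 223 ⇒ a = 3.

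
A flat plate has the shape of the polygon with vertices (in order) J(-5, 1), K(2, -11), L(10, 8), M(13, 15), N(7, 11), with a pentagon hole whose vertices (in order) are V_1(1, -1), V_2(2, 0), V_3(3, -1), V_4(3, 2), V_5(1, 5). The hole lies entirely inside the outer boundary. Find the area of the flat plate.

154.5

Outer boundary:
Σ = (53) + (126) + (46) + (38) + (62) = 325
Area = |Σ|/2 = 162.5.
Hole:
Σ = (2) + (-2) + (9) + (13) + (-6) = 16
Area = |Σ|/2 = 8.
Net area = 162.5 − 8 = 154.5.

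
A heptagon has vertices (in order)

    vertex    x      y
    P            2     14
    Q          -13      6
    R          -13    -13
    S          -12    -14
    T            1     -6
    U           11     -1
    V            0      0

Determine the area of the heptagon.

309

Apply the shoelace (surveyor's) formula: 2A = Σ (x_i·y_{i+1} − x_{i+1}·y_i), indices taken mod 7.
Σ = (194) + (247) + (26) + (86) + (65) + (0) + (0) = 618
Area = |Σ|/2 = 309.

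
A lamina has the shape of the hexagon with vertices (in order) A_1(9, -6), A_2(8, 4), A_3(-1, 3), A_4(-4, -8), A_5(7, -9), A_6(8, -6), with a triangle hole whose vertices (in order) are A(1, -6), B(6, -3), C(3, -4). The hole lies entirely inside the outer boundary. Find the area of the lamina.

128

Outer boundary:
Apply the surveyor's formula: 2A = Σ (x_i·y_{i+1} − x_{i+1}·y_i), indices taken mod 6.
Cross-terms: 84, 28, 20, 92, 30, 6  ⇒  Σ = 260
Area = |Σ|/2 = 130.
Hole:
Apply the shoelace (surveyor's) formula: 2A = Σ (x_i·y_{i+1} − x_{i+1}·y_i), indices taken mod 3.
Cross-terms: 33, -15, -14  ⇒  Σ = 4
Area = |Σ|/2 = 2.
Net area = 130 − 2 = 128.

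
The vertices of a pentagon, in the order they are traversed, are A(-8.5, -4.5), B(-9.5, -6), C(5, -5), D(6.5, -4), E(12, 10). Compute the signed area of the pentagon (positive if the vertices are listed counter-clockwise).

Apply the shoelace (surveyor's) formula: 2A = Σ (x_i·y_{i+1} − x_{i+1}·y_i), indices taken mod 5.
Cross-terms: 8.25, 77.5, 12.5, 113, 31  ⇒  Σ = 242.25
Signed area = Σ/2 = 121.125 (positive ⇒ counter-clockwise traversal).

121.125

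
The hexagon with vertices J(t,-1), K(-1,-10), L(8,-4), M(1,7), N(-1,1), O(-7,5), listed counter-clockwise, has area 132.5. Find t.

Write out the shoelace sum; only the two edges meeting at J involve t:
2·Area = [((-7)·(-1) − t·5) + (t·(-10) − (-1)·(-1))] + 154
       = -15·t + 160 = 265
⇒ t = -7.

-7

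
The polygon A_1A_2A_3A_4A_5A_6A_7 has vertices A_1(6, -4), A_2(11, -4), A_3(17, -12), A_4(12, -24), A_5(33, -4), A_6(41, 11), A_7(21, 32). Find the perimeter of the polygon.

142

|A_1A_2| = √((5)² + (0)²) = √25 = 5
|A_2A_3| = √((6)² + (-8)²) = √100 = 10
|A_3A_4| = √((-5)² + (-12)²) = √169 = 13
|A_4A_5| = √((21)² + (20)²) = √841 = 29
|A_5A_6| = √((8)² + (15)²) = √289 = 17
|A_6A_7| = √((-20)² + (21)²) = √841 = 29
|A_7A_1| = √((-15)² + (-36)²) = √1521 = 39
Perimeter = 5 + 10 + 13 + 29 + 17 + 29 + 39 = 142.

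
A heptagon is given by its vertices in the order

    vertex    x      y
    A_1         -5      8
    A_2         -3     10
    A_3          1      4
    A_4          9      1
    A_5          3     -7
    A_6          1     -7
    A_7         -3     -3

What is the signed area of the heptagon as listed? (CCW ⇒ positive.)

-113

A_1→A_2: (-5)(10) − (-3)(8) = -26
A_2→A_3: (-3)(4) − (1)(10) = -22
A_3→A_4: (1)(1) − (9)(4) = -35
A_4→A_5: (9)(-7) − (3)(1) = -66
A_5→A_6: (3)(-7) − (1)(-7) = -14
A_6→A_7: (1)(-3) − (-3)(-7) = -24
A_7→A_1: (-3)(8) − (-5)(-3) = -39
Σ = -226
Signed area = Σ/2 = -113 (negative ⇒ clockwise traversal).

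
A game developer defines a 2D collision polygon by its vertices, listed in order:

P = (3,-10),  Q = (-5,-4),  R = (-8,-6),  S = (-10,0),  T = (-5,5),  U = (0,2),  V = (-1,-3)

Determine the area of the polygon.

Apply the surveyor's formula: 2A = Σ (x_i·y_{i+1} − x_{i+1}·y_i), indices taken mod 7.
Σ = (-62) + (-2) + (-60) + (-50) + (-10) + (2) + (19) = -163
Area = |Σ|/2 = 81.5.

81.5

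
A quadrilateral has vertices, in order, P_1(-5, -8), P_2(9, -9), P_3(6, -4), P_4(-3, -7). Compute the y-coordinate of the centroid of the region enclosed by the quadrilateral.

-244/35

Apply the shoelace (surveyor's) formula. First the cross-terms c_i = x_i·y_{i+1} − x_{i+1}·y_i:
  117, 18, -54, -11  ⇒  2A = 70, A = 35.
Then Σ (y_i + y_{i+1})·c_i = -1464, so ȳ = -1464 / (6·35) = -244/35.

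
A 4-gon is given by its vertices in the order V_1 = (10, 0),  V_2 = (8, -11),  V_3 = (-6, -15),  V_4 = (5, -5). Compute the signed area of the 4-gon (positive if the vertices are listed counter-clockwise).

Cross-terms: -110, -186, 105, 50  ⇒  Σ = -141
Signed area = Σ/2 = -70.5 (negative ⇒ clockwise traversal).

-70.5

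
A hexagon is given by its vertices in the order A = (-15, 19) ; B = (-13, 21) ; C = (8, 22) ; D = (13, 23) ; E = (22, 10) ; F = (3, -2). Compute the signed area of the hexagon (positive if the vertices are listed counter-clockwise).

-523.5

Apply Gauss's area formula: 2A = Σ (x_i·y_{i+1} − x_{i+1}·y_i), indices taken mod 6.
A→B: (-15)(21) − (-13)(19) = -68
B→C: (-13)(22) − (8)(21) = -454
C→D: (8)(23) − (13)(22) = -102
D→E: (13)(10) − (22)(23) = -376
E→F: (22)(-2) − (3)(10) = -74
F→A: (3)(19) − (-15)(-2) = 27
Σ = -1047
Signed area = Σ/2 = -523.5 (negative ⇒ clockwise traversal).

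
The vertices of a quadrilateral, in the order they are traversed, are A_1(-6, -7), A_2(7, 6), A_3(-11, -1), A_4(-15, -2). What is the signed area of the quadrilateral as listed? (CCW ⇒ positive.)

86

Apply the surveyor's formula: 2A = Σ (x_i·y_{i+1} − x_{i+1}·y_i), indices taken mod 4.
Cross-terms: 13, 59, 7, 93  ⇒  Σ = 172
Signed area = Σ/2 = 86 (positive ⇒ counter-clockwise traversal).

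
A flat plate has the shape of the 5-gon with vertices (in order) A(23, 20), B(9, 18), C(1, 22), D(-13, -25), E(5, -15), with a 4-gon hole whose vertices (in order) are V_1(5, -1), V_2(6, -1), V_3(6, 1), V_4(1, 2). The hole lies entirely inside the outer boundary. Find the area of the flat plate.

713.5

Outer boundary:
Apply the surveyor's formula: 2A = Σ (x_i·y_{i+1} − x_{i+1}·y_i), indices taken mod 5.
A→B: (23)(18) − (9)(20) = 234
B→C: (9)(22) − (1)(18) = 180
C→D: (1)(-25) − (-13)(22) = 261
D→E: (-13)(-15) − (5)(-25) = 320
E→A: (5)(20) − (23)(-15) = 445
Σ = 1440
Area = |Σ|/2 = 720.
Hole:
Σ = (1) + (12) + (11) + (-11) = 13
Area = |Σ|/2 = 6.5.
Net area = 720 − 6.5 = 713.5.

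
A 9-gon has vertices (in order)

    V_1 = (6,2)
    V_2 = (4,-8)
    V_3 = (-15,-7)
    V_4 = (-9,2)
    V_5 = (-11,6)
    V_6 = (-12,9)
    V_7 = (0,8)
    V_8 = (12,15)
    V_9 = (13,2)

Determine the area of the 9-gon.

Apply the shoelace formula: 2A = Σ (x_i·y_{i+1} − x_{i+1}·y_i), indices taken mod 9.
Σ = (-56) + (-148) + (-93) + (-32) + (-27) + (-96) + (-96) + (-171) + (14) = -705
Area = |Σ|/2 = 352.5.

352.5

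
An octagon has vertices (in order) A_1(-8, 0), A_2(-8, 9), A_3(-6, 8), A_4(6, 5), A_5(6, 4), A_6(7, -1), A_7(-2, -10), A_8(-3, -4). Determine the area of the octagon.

163

Apply the surveyor's formula: 2A = Σ (x_i·y_{i+1} − x_{i+1}·y_i), indices taken mod 8.
Cross-terms: -72, -10, -78, -6, -34, -72, -22, -32  ⇒  Σ = -326
Area = |Σ|/2 = 163.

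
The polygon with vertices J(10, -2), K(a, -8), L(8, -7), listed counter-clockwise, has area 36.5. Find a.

-7

The doubled signed area Σ (x_i y_{i+1} − x_{i+1} y_i) is linear in a.
With a=0 it equals 38; the coefficient of a is -5 (from the two edges through K).
So -5·a + 38 = 2·36.5 = 73 ⇒ a = -7.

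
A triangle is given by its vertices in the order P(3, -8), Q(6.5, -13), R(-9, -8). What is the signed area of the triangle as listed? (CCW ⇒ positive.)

Apply the shoelace (surveyor's) formula: 2A = Σ (x_i·y_{i+1} − x_{i+1}·y_i), indices taken mod 3.
Cross-terms: 13, -169, 96  ⇒  Σ = -60
Signed area = Σ/2 = -30 (negative ⇒ clockwise traversal).

-30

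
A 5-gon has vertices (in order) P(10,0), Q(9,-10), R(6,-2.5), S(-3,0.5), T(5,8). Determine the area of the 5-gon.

P→Q: (10)(-10) − (9)(0) = -100
Q→R: (9)(-2.5) − (6)(-10) = 37.5
R→S: (6)(0.5) − (-3)(-2.5) = -4.5
S→T: (-3)(8) − (5)(0.5) = -26.5
T→P: (5)(0) − (10)(8) = -80
Σ = -173.5
Area = |Σ|/2 = 86.75.

86.75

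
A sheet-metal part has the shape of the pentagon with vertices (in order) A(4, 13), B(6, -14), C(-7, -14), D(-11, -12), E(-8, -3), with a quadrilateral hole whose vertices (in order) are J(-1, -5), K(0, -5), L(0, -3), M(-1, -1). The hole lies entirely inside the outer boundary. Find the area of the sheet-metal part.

Outer boundary:
Apply the shoelace formula: 2A = Σ (x_i·y_{i+1} − x_{i+1}·y_i), indices taken mod 5.
Cross-terms: -134, -182, -70, -63, -92  ⇒  Σ = -541
Area = |Σ|/2 = 270.5.
Hole:
Σ = (5) + (0) + (-3) + (4) = 6
Area = |Σ|/2 = 3.
Net area = 270.5 − 3 = 267.5.

267.5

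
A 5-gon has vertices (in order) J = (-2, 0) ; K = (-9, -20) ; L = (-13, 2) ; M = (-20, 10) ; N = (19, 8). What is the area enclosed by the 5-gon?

Apply the surveyor's formula: 2A = Σ (x_i·y_{i+1} − x_{i+1}·y_i), indices taken mod 5.
Σ = (40) + (-278) + (-90) + (-350) + (16) = -662
Area = |Σ|/2 = 331.

331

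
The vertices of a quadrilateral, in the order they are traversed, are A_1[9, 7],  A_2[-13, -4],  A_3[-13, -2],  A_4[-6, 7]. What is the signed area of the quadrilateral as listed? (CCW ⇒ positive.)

-89.5

Apply the shoelace formula: 2A = Σ (x_i·y_{i+1} − x_{i+1}·y_i), indices taken mod 4.
A_1→A_2: (9)(-4) − (-13)(7) = 55
A_2→A_3: (-13)(-2) − (-13)(-4) = -26
A_3→A_4: (-13)(7) − (-6)(-2) = -103
A_4→A_1: (-6)(7) − (9)(7) = -105
Σ = -179
Signed area = Σ/2 = -89.5 (negative ⇒ clockwise traversal).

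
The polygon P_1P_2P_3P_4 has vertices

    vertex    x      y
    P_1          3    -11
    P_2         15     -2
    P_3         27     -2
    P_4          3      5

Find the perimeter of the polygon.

|P_1P_2| = √((12)² + (9)²) = √225 = 15
|P_2P_3| = √((12)² + (0)²) = √144 = 12
|P_3P_4| = √((-24)² + (7)²) = √625 = 25
|P_4P_1| = √((0)² + (-16)²) = √256 = 16
Perimeter = 15 + 12 + 25 + 16 = 68.

68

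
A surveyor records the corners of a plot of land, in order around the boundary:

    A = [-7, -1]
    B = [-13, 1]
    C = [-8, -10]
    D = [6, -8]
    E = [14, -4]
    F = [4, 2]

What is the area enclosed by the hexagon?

Apply Gauss's area formula: 2A = Σ (x_i·y_{i+1} − x_{i+1}·y_i), indices taken mod 6.
Cross-terms: -20, 138, 124, 88, 44, 10  ⇒  Σ = 384
Area = |Σ|/2 = 192.

192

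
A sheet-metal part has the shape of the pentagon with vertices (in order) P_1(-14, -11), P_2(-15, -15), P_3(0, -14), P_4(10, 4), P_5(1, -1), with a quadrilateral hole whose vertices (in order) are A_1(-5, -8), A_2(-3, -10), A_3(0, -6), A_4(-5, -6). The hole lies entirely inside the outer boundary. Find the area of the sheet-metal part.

Outer boundary:
Apply Gauss's area formula: 2A = Σ (x_i·y_{i+1} − x_{i+1}·y_i), indices taken mod 5.
Σ = (45) + (210) + (140) + (-14) + (-25) = 356
Area = |Σ|/2 = 178.
Hole:
A_1→A_2: (-5)(-10) − (-3)(-8) = 26
A_2→A_3: (-3)(-6) − (0)(-10) = 18
A_3→A_4: (0)(-6) − (-5)(-6) = -30
A_4→A_1: (-5)(-8) − (-5)(-6) = 10
Σ = 24
Area = |Σ|/2 = 12.
Net area = 178 − 12 = 166.

166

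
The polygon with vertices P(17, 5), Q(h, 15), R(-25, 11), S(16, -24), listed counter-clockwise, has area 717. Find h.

Write out the shoelace sum; only the two edges meeting at Q involve h:
2·Area = [(17·15 − h·5) + (h·11 − (-25)·15)] + 912
       = 6·h + 1542 = 1434
⇒ h = -18.

-18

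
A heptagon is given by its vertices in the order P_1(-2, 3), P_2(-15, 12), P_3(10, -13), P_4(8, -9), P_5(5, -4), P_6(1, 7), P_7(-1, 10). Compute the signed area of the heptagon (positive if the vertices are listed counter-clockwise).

98

Apply the surveyor's formula: 2A = Σ (x_i·y_{i+1} − x_{i+1}·y_i), indices taken mod 7.
Σ = (21) + (75) + (14) + (13) + (39) + (17) + (17) = 196
Signed area = Σ/2 = 98 (positive ⇒ counter-clockwise traversal).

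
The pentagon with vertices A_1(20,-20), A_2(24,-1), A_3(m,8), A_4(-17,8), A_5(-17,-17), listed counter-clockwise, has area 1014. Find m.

15

The doubled signed area Σ (x_i y_{i+1} − x_{i+1} y_i) is linear in m.
With m=0 it equals 1893; the coefficient of m is 9 (from the two edges through A_3).
So 9·m + 1893 = 2·1014 = 2028 ⇒ m = 15.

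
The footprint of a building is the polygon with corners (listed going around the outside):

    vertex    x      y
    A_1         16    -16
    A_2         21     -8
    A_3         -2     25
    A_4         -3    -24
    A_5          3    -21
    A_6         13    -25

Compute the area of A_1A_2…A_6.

Apply Gauss's area formula: 2A = Σ (x_i·y_{i+1} − x_{i+1}·y_i), indices taken mod 6.
Σ = (208) + (509) + (123) + (135) + (198) + (192) = 1365
Area = |Σ|/2 = 682.5.

682.5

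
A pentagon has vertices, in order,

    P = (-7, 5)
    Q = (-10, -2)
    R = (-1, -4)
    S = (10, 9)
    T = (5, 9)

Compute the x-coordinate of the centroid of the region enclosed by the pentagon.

Apply the shoelace formula. First the cross-terms c_i = x_i·y_{i+1} − x_{i+1}·y_i:
  64, 38, 31, 45, 88  ⇒  2A = 266, A = 133.
Then Σ (x_i + x_{i+1})·c_i = -728, so x̄ = -728 / (6·133) = -52/57.

-52/57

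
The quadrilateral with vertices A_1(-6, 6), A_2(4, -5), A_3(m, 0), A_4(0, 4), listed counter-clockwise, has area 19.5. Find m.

1

The doubled signed area Σ (x_i y_{i+1} − x_{i+1} y_i) is linear in m.
With m=0 it equals 30; the coefficient of m is 9 (from the two edges through A_3).
So 9·m + 30 = 2·19.5 = 39 ⇒ m = 1.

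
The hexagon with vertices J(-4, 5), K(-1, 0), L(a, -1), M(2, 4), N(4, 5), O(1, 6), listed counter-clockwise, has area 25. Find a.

0

Write out the shoelace sum; only the two edges meeting at L involve a:
2·Area = [((-1)·(-1) − a·0) + (a·4 − 2·(-1))] + 47
       = 4·a + 50 = 50
⇒ a = 0.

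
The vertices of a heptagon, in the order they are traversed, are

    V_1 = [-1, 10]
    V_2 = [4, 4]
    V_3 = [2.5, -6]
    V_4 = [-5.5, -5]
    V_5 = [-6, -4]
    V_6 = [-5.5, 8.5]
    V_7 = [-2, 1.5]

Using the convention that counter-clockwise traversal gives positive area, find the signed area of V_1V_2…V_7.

-107.125

Σ = (-44) + (-34) + (-45.5) + (-8) + (-73) + (8.75) + (-18.5) = -214.25
Signed area = Σ/2 = -107.125 (negative ⇒ clockwise traversal).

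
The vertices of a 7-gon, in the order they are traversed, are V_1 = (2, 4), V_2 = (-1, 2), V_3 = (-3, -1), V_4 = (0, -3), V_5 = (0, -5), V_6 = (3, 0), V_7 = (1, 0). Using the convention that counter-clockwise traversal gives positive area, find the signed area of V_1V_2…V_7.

Apply the surveyor's formula: 2A = Σ (x_i·y_{i+1} − x_{i+1}·y_i), indices taken mod 7.
Σ = (8) + (7) + (9) + (0) + (15) + (0) + (4) = 43
Signed area = Σ/2 = 21.5 (positive ⇒ counter-clockwise traversal).

21.5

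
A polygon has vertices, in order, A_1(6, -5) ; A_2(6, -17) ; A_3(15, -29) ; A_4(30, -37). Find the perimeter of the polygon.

84

|A_1A_2| = √((0)² + (-12)²) = √144 = 12
|A_2A_3| = √((9)² + (-12)²) = √225 = 15
|A_3A_4| = √((15)² + (-8)²) = √289 = 17
|A_4A_1| = √((-24)² + (32)²) = √1600 = 40
Perimeter = 12 + 15 + 17 + 40 = 84.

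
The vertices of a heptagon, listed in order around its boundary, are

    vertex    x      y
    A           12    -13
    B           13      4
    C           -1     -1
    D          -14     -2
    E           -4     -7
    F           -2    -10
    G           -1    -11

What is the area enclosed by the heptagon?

234.5

A→B: (12)(4) − (13)(-13) = 217
B→C: (13)(-1) − (-1)(4) = -9
C→D: (-1)(-2) − (-14)(-1) = -12
D→E: (-14)(-7) − (-4)(-2) = 90
E→F: (-4)(-10) − (-2)(-7) = 26
F→G: (-2)(-11) − (-1)(-10) = 12
G→A: (-1)(-13) − (12)(-11) = 145
Σ = 469
Area = |Σ|/2 = 234.5.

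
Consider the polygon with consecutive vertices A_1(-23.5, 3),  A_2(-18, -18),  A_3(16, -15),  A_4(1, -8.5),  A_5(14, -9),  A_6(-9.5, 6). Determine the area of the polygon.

Σ = (477) + (558) + (-121) + (110) + (-1.5) + (112.5) = 1135
Area = |Σ|/2 = 567.5.

567.5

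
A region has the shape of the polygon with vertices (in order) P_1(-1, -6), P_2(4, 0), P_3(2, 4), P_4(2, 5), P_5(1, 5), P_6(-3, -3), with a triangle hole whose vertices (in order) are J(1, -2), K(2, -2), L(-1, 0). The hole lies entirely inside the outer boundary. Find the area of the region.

36

Outer boundary:
Σ = (24) + (16) + (2) + (5) + (12) + (15) = 74
Area = |Σ|/2 = 37.
Hole:
Apply the shoelace (surveyor's) formula: 2A = Σ (x_i·y_{i+1} − x_{i+1}·y_i), indices taken mod 3.
J→K: (1)(-2) − (2)(-2) = 2
K→L: (2)(0) − (-1)(-2) = -2
L→J: (-1)(-2) − (1)(0) = 2
Σ = 2
Area = |Σ|/2 = 1.
Net area = 37 − 1 = 36.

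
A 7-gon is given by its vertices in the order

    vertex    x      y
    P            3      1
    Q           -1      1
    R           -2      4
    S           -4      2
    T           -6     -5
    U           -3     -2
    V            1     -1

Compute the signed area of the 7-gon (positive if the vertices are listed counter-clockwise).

Apply the surveyor's formula: 2A = Σ (x_i·y_{i+1} − x_{i+1}·y_i), indices taken mod 7.
Σ = (4) + (-2) + (12) + (32) + (-3) + (5) + (4) = 52
Signed area = Σ/2 = 26 (positive ⇒ counter-clockwise traversal).

26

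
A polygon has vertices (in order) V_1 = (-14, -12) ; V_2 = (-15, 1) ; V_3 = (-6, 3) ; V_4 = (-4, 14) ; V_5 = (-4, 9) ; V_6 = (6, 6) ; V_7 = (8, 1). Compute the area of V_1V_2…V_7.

243.5

V_1→V_2: (-14)(1) − (-15)(-12) = -194
V_2→V_3: (-15)(3) − (-6)(1) = -39
V_3→V_4: (-6)(14) − (-4)(3) = -72
V_4→V_5: (-4)(9) − (-4)(14) = 20
V_5→V_6: (-4)(6) − (6)(9) = -78
V_6→V_7: (6)(1) − (8)(6) = -42
V_7→V_1: (8)(-12) − (-14)(1) = -82
Σ = -487
Area = |Σ|/2 = 243.5.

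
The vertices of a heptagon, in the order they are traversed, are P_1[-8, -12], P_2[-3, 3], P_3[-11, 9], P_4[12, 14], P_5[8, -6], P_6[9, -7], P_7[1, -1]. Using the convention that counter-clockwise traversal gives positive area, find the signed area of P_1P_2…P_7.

Σ = (-60) + (6) + (-262) + (-184) + (-2) + (-2) + (-20) = -524
Signed area = Σ/2 = -262 (negative ⇒ clockwise traversal).

-262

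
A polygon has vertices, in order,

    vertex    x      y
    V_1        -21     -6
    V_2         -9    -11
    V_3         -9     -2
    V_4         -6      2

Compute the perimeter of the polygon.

44

|V_1V_2| = √((12)² + (-5)²) = √169 = 13
|V_2V_3| = √((0)² + (9)²) = √81 = 9
|V_3V_4| = √((3)² + (4)²) = √25 = 5
|V_4V_1| = √((-15)² + (-8)²) = √289 = 17
Perimeter = 13 + 9 + 5 + 17 = 44.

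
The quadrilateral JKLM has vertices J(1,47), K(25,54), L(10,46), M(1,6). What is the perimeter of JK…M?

124

|JK| = √((24)² + (7)²) = √625 = 25
|KL| = √((-15)² + (-8)²) = √289 = 17
|LM| = √((-9)² + (-40)²) = √1681 = 41
|MJ| = √((0)² + (41)²) = √1681 = 41
Perimeter = 25 + 17 + 41 + 41 = 124.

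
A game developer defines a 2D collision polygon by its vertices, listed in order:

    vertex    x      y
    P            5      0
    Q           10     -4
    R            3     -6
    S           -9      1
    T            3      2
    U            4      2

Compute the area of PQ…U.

76

P→Q: (5)(-4) − (10)(0) = -20
Q→R: (10)(-6) − (3)(-4) = -48
R→S: (3)(1) − (-9)(-6) = -51
S→T: (-9)(2) − (3)(1) = -21
T→U: (3)(2) − (4)(2) = -2
U→P: (4)(0) − (5)(2) = -10
Σ = -152
Area = |Σ|/2 = 76.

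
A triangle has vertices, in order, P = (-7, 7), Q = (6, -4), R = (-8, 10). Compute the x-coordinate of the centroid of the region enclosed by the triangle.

Apply the shoelace formula. First the cross-terms c_i = x_i·y_{i+1} − x_{i+1}·y_i:
  -14, 28, 14  ⇒  2A = 28, A = 14.
Then Σ (x_i + x_{i+1})·c_i = -252, so x̄ = -252 / (6·14) = -3.

-3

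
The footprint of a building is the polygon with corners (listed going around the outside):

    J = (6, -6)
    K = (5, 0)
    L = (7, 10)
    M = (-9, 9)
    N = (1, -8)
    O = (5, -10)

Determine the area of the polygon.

178

J→K: (6)(0) − (5)(-6) = 30
K→L: (5)(10) − (7)(0) = 50
L→M: (7)(9) − (-9)(10) = 153
M→N: (-9)(-8) − (1)(9) = 63
N→O: (1)(-10) − (5)(-8) = 30
O→J: (5)(-6) − (6)(-10) = 30
Σ = 356
Area = |Σ|/2 = 178.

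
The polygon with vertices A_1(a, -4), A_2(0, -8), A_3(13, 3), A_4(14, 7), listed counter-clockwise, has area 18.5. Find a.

The doubled signed area Σ (x_i y_{i+1} − x_{i+1} y_i) is linear in a.
With a=0 it equals 97; the coefficient of a is -15 (from the two edges through A_1).
So -15·a + 97 = 2·18.5 = 37 ⇒ a = 4.

4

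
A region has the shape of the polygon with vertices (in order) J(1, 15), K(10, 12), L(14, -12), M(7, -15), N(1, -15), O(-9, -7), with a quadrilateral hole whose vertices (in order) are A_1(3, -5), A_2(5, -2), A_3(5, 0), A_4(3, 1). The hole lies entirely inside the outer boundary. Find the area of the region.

448

Outer boundary:
Apply the shoelace formula: 2A = Σ (x_i·y_{i+1} − x_{i+1}·y_i), indices taken mod 6.
Σ = (-138) + (-288) + (-126) + (-90) + (-142) + (-128) = -912
Area = |Σ|/2 = 456.
Hole:
Apply Gauss's area formula: 2A = Σ (x_i·y_{i+1} − x_{i+1}·y_i), indices taken mod 4.
Cross-terms: 19, 10, 5, -18  ⇒  Σ = 16
Area = |Σ|/2 = 8.
Net area = 456 − 8 = 448.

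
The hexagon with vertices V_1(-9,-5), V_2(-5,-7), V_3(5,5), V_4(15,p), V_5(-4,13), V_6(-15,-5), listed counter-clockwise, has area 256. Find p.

The doubled signed area Σ (x_i y_{i+1} − x_{i+1} y_i) is linear in p.
With p=0 it equals 413; the coefficient of p is 9 (from the two edges through V_4).
So 9·p + 413 = 2·256 = 512 ⇒ p = 11.

11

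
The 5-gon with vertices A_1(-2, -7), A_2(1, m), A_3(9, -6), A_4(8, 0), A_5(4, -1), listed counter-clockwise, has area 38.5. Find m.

Write out the shoelace sum; only the two edges meeting at A_2 involve m:
2·Area = [((-2)·m − 1·(-7)) + (1·(-6) − 9·m)] + 10
       = -11·m + 11 = 77
⇒ m = -6.

-6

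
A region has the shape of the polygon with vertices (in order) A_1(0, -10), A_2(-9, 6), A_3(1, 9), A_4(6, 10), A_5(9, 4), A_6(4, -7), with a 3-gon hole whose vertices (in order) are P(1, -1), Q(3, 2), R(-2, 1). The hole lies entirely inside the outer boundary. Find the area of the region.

Outer boundary:
Apply the surveyor's formula: 2A = Σ (x_i·y_{i+1} − x_{i+1}·y_i), indices taken mod 6.
Cross-terms: -90, -87, -44, -66, -79, -40  ⇒  Σ = -406
Area = |Σ|/2 = 203.
Hole:
Σ = (5) + (7) + (1) = 13
Area = |Σ|/2 = 6.5.
Net area = 203 − 6.5 = 196.5.

196.5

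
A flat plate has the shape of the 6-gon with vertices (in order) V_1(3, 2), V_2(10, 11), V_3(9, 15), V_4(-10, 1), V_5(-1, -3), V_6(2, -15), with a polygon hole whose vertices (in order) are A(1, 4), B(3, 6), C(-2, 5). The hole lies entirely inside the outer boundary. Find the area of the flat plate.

Outer boundary:
Apply Gauss's area formula: 2A = Σ (x_i·y_{i+1} − x_{i+1}·y_i), indices taken mod 6.
Σ = (13) + (51) + (159) + (31) + (21) + (49) = 324
Area = |Σ|/2 = 162.
Hole:
Apply Gauss's area formula: 2A = Σ (x_i·y_{i+1} − x_{i+1}·y_i), indices taken mod 3.
Σ = (-6) + (27) + (-13) = 8
Area = |Σ|/2 = 4.
Net area = 162 − 4 = 158.

158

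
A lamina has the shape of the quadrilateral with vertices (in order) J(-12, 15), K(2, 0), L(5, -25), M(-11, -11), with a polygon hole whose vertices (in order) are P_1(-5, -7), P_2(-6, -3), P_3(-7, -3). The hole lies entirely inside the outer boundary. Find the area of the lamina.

Outer boundary:
Apply the surveyor's formula: 2A = Σ (x_i·y_{i+1} − x_{i+1}·y_i), indices taken mod 4.
Cross-terms: -30, -50, -330, -297  ⇒  Σ = -707
Area = |Σ|/2 = 353.5.
Hole:
Σ = (-27) + (-3) + (34) = 4
Area = |Σ|/2 = 2.
Net area = 353.5 − 2 = 351.5.

351.5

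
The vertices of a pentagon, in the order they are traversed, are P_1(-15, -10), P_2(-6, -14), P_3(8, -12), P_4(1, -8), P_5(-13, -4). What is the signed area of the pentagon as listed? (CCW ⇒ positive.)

Apply the surveyor's formula: 2A = Σ (x_i·y_{i+1} − x_{i+1}·y_i), indices taken mod 5.
P_1→P_2: (-15)(-14) − (-6)(-10) = 150
P_2→P_3: (-6)(-12) − (8)(-14) = 184
P_3→P_4: (8)(-8) − (1)(-12) = -52
P_4→P_5: (1)(-4) − (-13)(-8) = -108
P_5→P_1: (-13)(-10) − (-15)(-4) = 70
Σ = 244
Signed area = Σ/2 = 122 (positive ⇒ counter-clockwise traversal).

122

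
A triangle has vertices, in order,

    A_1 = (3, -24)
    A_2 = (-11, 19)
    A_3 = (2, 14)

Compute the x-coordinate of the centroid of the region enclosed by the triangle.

Apply the shoelace formula. First the cross-terms c_i = x_i·y_{i+1} − x_{i+1}·y_i:
  -207, -192, -90  ⇒  2A = -489, A = -244.5.
Then Σ (x_i + x_{i+1})·c_i = 2934, so x̄ = 2934 / (6·(-244.5)) = -2.

-2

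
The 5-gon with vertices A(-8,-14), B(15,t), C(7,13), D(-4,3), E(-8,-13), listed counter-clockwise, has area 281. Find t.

Write out the shoelace sum; only the two edges meeting at B involve t:
2·Area = [((-8)·t − 15·(-14)) + (15·13 − 7·t)] + 157
       = -15·t + 562 = 562
⇒ t = 0.

0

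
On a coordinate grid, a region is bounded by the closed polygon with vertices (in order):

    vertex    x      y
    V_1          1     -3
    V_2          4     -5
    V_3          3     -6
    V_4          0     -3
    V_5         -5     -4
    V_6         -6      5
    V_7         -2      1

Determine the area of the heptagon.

Apply the shoelace (surveyor's) formula: 2A = Σ (x_i·y_{i+1} − x_{i+1}·y_i), indices taken mod 7.
V_1→V_2: (1)(-5) − (4)(-3) = 7
V_2→V_3: (4)(-6) − (3)(-5) = -9
V_3→V_4: (3)(-3) − (0)(-6) = -9
V_4→V_5: (0)(-4) − (-5)(-3) = -15
V_5→V_6: (-5)(5) − (-6)(-4) = -49
V_6→V_7: (-6)(1) − (-2)(5) = 4
V_7→V_1: (-2)(-3) − (1)(1) = 5
Σ = -66
Area = |Σ|/2 = 33.

33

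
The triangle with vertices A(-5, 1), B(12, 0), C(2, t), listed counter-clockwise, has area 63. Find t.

8

Write out the shoelace sum; only the two edges meeting at C involve t:
2·Area = [(12·t − 2·0) + (2·1 − (-5)·t)] + -12
       = 17·t + -10 = 126
⇒ t = 8.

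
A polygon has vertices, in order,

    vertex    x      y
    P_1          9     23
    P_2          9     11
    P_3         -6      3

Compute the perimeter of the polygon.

54

|P_1P_2| = √((0)² + (-12)²) = √144 = 12
|P_2P_3| = √((-15)² + (-8)²) = √289 = 17
|P_3P_1| = √((15)² + (20)²) = √625 = 25
Perimeter = 12 + 17 + 25 = 54.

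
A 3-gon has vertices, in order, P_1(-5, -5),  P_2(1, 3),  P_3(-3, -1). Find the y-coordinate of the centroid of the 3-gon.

Apply the shoelace (surveyor's) formula. First the cross-terms c_i = x_i·y_{i+1} − x_{i+1}·y_i:
  -10, 8, 10  ⇒  2A = 8, A = 4.
Then Σ (y_i + y_{i+1})·c_i = -24, so ȳ = -24 / (6·4) = -1.

-1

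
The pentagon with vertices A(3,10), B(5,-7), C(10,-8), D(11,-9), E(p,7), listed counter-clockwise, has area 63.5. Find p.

Write out the shoelace sum; only the two edges meeting at E involve p:
2·Area = [(11·7 − p·(-9)) + (p·10 − 3·7)] + -43
       = 19·p + 13 = 127
⇒ p = 6.

6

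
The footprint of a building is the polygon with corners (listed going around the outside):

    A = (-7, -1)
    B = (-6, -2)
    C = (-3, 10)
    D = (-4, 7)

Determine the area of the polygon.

A→B: (-7)(-2) − (-6)(-1) = 8
B→C: (-6)(10) − (-3)(-2) = -66
C→D: (-3)(7) − (-4)(10) = 19
D→A: (-4)(-1) − (-7)(7) = 53
Σ = 14
Area = |Σ|/2 = 7.

7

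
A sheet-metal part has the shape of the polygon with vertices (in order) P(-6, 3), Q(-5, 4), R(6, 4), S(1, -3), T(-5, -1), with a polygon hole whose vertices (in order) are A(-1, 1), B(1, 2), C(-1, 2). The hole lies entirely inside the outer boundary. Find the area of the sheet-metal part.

55

Outer boundary:
Σ = (-9) + (-44) + (-22) + (-16) + (-21) = -112
Area = |Σ|/2 = 56.
Hole:
A→B: (-1)(2) − (1)(1) = -3
B→C: (1)(2) − (-1)(2) = 4
C→A: (-1)(1) − (-1)(2) = 1
Σ = 2
Area = |Σ|/2 = 1.
Net area = 56 − 1 = 55.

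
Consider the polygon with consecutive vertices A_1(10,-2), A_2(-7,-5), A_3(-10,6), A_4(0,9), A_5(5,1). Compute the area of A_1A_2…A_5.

A_1→A_2: (10)(-5) − (-7)(-2) = -64
A_2→A_3: (-7)(6) − (-10)(-5) = -92
A_3→A_4: (-10)(9) − (0)(6) = -90
A_4→A_5: (0)(1) − (5)(9) = -45
A_5→A_1: (5)(-2) − (10)(1) = -20
Σ = -311
Area = |Σ|/2 = 155.5.

155.5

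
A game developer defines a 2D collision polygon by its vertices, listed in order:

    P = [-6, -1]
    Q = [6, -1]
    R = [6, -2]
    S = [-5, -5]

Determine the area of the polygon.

29.5

Apply Gauss's area formula: 2A = Σ (x_i·y_{i+1} − x_{i+1}·y_i), indices taken mod 4.
P→Q: (-6)(-1) − (6)(-1) = 12
Q→R: (6)(-2) − (6)(-1) = -6
R→S: (6)(-5) − (-5)(-2) = -40
S→P: (-5)(-1) − (-6)(-5) = -25
Σ = -59
Area = |Σ|/2 = 29.5.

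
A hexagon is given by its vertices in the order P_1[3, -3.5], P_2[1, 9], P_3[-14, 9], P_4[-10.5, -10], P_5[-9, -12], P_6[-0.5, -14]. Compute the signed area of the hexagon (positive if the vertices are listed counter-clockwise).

Apply Gauss's area formula: 2A = Σ (x_i·y_{i+1} − x_{i+1}·y_i), indices taken mod 6.
Cross-terms: 30.5, 135, 234.5, 36, 120, 43.75  ⇒  Σ = 599.75
Signed area = Σ/2 = 299.875 (positive ⇒ counter-clockwise traversal).

299.875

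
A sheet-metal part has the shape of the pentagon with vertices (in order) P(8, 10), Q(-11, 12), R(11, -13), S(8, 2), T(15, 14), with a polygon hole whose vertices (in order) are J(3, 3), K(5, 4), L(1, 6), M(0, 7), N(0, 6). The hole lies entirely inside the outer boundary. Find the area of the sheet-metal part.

225.5

Outer boundary:
Σ = (206) + (11) + (126) + (82) + (38) = 463
Area = |Σ|/2 = 231.5.
Hole:
Σ = (-3) + (26) + (7) + (0) + (-18) = 12
Area = |Σ|/2 = 6.
Net area = 231.5 − 6 = 225.5.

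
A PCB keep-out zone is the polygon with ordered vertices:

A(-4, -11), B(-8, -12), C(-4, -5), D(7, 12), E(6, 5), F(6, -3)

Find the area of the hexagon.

112

A→B: (-4)(-12) − (-8)(-11) = -40
B→C: (-8)(-5) − (-4)(-12) = -8
C→D: (-4)(12) − (7)(-5) = -13
D→E: (7)(5) − (6)(12) = -37
E→F: (6)(-3) − (6)(5) = -48
F→A: (6)(-11) − (-4)(-3) = -78
Σ = -224
Area = |Σ|/2 = 112.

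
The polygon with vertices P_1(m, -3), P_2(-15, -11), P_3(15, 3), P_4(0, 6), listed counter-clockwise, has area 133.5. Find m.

-6

Write out the shoelace sum; only the two edges meeting at P_1 involve m:
2·Area = [(0·(-3) − m·6) + (m·(-11) − (-15)·(-3))] + 210
       = -17·m + 165 = 267
⇒ m = -6.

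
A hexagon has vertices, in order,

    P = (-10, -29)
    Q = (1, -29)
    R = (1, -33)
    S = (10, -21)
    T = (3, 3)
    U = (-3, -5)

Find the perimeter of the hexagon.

|PQ| = √((11)² + (0)²) = √121 = 11
|QR| = √((0)² + (-4)²) = √16 = 4
|RS| = √((9)² + (12)²) = √225 = 15
|ST| = √((-7)² + (24)²) = √625 = 25
|TU| = √((-6)² + (-8)²) = √100 = 10
|UP| = √((-7)² + (-24)²) = √625 = 25
Perimeter = 11 + 4 + 15 + 25 + 10 + 25 = 90.

90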